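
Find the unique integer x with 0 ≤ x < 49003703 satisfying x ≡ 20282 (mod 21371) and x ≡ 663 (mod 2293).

8996102

Write x = 20282 + 21371·k. Then 21371·k ≡ 663 − 20282 ≡ 1018 (mod 2293).
Need 21371⁻¹ mod 2293. Extended Euclid on (2293, 734):
2293 = 3×734 + 91
734 = 8×91 + 6
91 = 15×6 + 1
6 = 6×1 + 0
Back-substitute:
1 = 91 − 15·6
1 = −15·734 + 121·91
1 = 121·2293 − 378·734
21371⁻¹ ≡ 1915 (mod 2293), so k ≡ 1915·1018 ≡ 420 (mod 2293).
x = 20282 + 21371·420 = 8996102.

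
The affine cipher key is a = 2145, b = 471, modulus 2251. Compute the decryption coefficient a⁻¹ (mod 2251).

Apply the Euclidean algorithm to 2251 and 2145:
2251 = 1·2145 + 106
2145 = 20·106 + 25
106 = 4·25 + 6
25 = 4·6 + 1
6 = 6·1 + 0
gcd = 1, so the inverse exists. Back-substitute:
1 = 25 − 4·6
1 = −4·106 + 17·25
1 = 17·2145 − 344·106
1 = −344·2251 + 361·2145
So 2145·361 ≡ 1 (mod 2251).

361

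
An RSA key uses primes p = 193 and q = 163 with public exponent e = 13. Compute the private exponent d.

φ(n) = (p−1)(q−1) = 192·162 = 31104.
Need d with 13·d ≡ 1 (mod 31104). Apply the extended Euclidean algorithm:
31104 = 2392×13 + 8
13 = 1×8 + 5
8 = 1×5 + 3
5 = 1×3 + 2
3 = 1×2 + 1
2 = 2×1 + 0
Back-substitute:
1 = 3 − 2
1 = −5 + 2·3
1 = 2·8 − 3·5
1 = −3·13 + 5·8
1 = 5·31104 − 11963·13
So 13·(-11963) ≡ 1 (mod 31104), hence d ≡ -11963 ≡ 19141 (mod 31104).

19141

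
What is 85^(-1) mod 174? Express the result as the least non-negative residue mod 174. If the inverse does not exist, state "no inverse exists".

Run Euclid on (174, 85):
174 = 2*85 + 4
85 = 21*4 + 1
4 = 4*1 + 0
The gcd is 1. Working backward:
1 = 85 − 21·4
1 = −21·174 + 43·85
So 85·43 ≡ 1 (mod 174).

43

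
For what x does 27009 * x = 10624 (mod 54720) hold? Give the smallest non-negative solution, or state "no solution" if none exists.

no solution

gcd(27009, 54720):
54720 = 2×27009 + 702
27009 = 38×702 + 333
702 = 2×333 + 36
333 = 9×36 + 9
36 = 4×9 + 0
gcd = 9, but 9 ∤ 10624, so the congruence has no solution.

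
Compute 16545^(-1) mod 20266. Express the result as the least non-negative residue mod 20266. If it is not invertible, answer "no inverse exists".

11225

Apply the Euclidean algorithm to 20266 and 16545:
20266 = 1×16545 + 3721
16545 = 4×3721 + 1661
3721 = 2×1661 + 399
1661 = 4×399 + 65
399 = 6×65 + 9
65 = 7×9 + 2
9 = 4×2 + 1
2 = 2×1 + 0
gcd = 1, so the inverse exists. Back-substitute:
1 = 9 − 4·2
1 = −4·65 + 29·9
1 = 29·399 − 178·65
1 = −178·1661 + 741·399
1 = 741·3721 − 1660·1661
1 = −1660·16545 + 7381·3721
1 = 7381·20266 − 9041·16545
Hence 16545⁻¹ ≡ -9041 ≡ 11225 (mod 20266).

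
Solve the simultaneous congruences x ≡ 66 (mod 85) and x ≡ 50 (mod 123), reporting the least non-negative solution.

Write x = 66 + 85·k. Then 85·k ≡ 50 − 66 ≡ 107 (mod 123).
Need 85⁻¹ mod 123. Extended Euclid on (123, 85):
123 = 1·85 + 38
85 = 2·38 + 9
38 = 4·9 + 2
9 = 4·2 + 1
2 = 2·1 + 0
Back-substitute:
1 = 9 − 4·2
1 = −4·38 + 17·9
1 = 17·85 − 38·38
1 = −38·123 + 55·85
85⁻¹ ≡ 55 (mod 123), so k ≡ 55·107 ≡ 104 (mod 123).
x = 66 + 85·104 = 8906.

8906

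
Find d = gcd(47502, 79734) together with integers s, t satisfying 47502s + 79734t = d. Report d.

6

Repeated division:
79734 = 1*47502 + 32232
47502 = 1*32232 + 15270
32232 = 2*15270 + 1692
15270 = 9*1692 + 42
1692 = 40*42 + 12
42 = 3*12 + 6
12 = 2*6 + 0
gcd(47502, 79734) = 6.
Working backward:
6 = 42 − 3·12
6 = −3·1692 + 121·42
6 = 121·15270 − 1092·1692
6 = −1092·32232 + 2305·15270
6 = 2305·47502 − 3397·32232
6 = −3397·79734 + 5702·47502
So 6 = (-3397)·79734 + (5702)·47502.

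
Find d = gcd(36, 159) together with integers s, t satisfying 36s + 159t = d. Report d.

Apply Euclid's algorithm to 159 and 36:
159 = 4*36 + 15
36 = 2*15 + 6
15 = 2*6 + 3
6 = 2*3 + 0
gcd(36, 159) = 3.
Working backward:
3 = 15 − 2·6
3 = −2·36 + 5·15
3 = 5·159 − 22·36
So 3 = (5)·159 + (-22)·36.

3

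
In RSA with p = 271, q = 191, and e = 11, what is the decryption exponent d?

13991

φ(n) = (p−1)(q−1) = 270·190 = 51300.
Need d with 11·d ≡ 1 (mod 51300). Apply the extended Euclidean algorithm:
51300 = 4663·11 + 7
11 = 1·7 + 4
7 = 1·4 + 3
4 = 1·3 + 1
3 = 3·1 + 0
Back-substitute:
1 = 4 − 3
1 = −7 + 2·4
1 = 2·11 − 3·7
1 = −3·51300 + 13991·11
So 11·13991 ≡ 1 (mod 51300), hence d = 13991.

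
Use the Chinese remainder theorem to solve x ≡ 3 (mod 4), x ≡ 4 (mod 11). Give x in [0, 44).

Write x = 3 + 4·k. Then 4·k ≡ 4 − 3 ≡ 1 (mod 11).
Need 4⁻¹ mod 11. Extended Euclid on (11, 4):
11 = 2*4 + 3
4 = 1*3 + 1
3 = 3*1 + 0
Back-substitute:
1 = 4 − 3
1 = −11 + 3·4
4⁻¹ ≡ 3 (mod 11), so k ≡ 3·1 ≡ 3 (mod 11).
x = 3 + 4·3 = 15.

15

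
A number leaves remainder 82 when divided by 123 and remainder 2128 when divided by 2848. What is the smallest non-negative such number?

Write x = 82 + 123·k. Then 123·k ≡ 2128 − 82 ≡ 2046 (mod 2848).
Need 123⁻¹ mod 2848. Extended Euclid on (2848, 123):
2848 = 23×123 + 19
123 = 6×19 + 9
19 = 2×9 + 1
9 = 9×1 + 0
Back-substitute:
1 = 19 − 2·9
1 = −2·123 + 13·19
1 = 13·2848 − 301·123
123⁻¹ ≡ 2547 (mod 2848), so k ≡ 2547·2046 ≡ 2170 (mod 2848).
x = 82 + 123·2170 = 266992.

266992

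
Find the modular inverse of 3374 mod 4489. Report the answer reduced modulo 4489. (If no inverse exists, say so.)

3096

Run Euclid on (4489, 3374):
4489 = 1·3374 + 1115
3374 = 3·1115 + 29
1115 = 38·29 + 13
29 = 2·13 + 3
13 = 4·3 + 1
3 = 3·1 + 0
The gcd is 1. Working backward:
1 = 13 − 4·3
1 = −4·29 + 9·13
1 = 9·1115 − 346·29
1 = −346·3374 + 1047·1115
1 = 1047·4489 − 1393·3374
Thus 3374·(-1393) ≡ 1 (mod 4489); reducing, -1393 mod 4489 = 3096.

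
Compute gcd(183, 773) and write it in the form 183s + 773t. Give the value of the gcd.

1

Euclidean algorithm:
773 = 4·183 + 41
183 = 4·41 + 19
41 = 2·19 + 3
19 = 6·3 + 1
3 = 3·1 + 0
gcd(183, 773) = 1.
Back-substituting:
1 = 19 − 6·3
1 = −6·41 + 13·19
1 = 13·183 − 58·41
1 = −58·773 + 245·183
So 1 = (-58)·773 + (245)·183.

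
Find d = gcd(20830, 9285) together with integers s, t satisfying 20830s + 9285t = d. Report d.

5

Repeated division:
20830 = 2*9285 + 2260
9285 = 4*2260 + 245
2260 = 9*245 + 55
245 = 4*55 + 25
55 = 2*25 + 5
25 = 5*5 + 0
gcd(20830, 9285) = 5.
Working backward:
5 = 55 − 2·25
5 = −2·245 + 9·55
5 = 9·2260 − 83·245
5 = −83·9285 + 341·2260
5 = 341·20830 − 765·9285
So 5 = (341)·20830 + (-765)·9285.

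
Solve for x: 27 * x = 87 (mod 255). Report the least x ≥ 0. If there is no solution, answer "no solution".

First find gcd(27, 255):
255 = 9×27 + 12
27 = 2×12 + 3
12 = 4×3 + 0
gcd = 3 and 3 | 87, so solutions exist. Divide through by 3: 9x ≡ 29 (mod 85).
Now find 9⁻¹ mod 85:
85 = 9×9 + 4
9 = 2×4 + 1
4 = 4×1 + 0
Back-substitute:
1 = 9 − 2·4
1 = −2·85 + 19·9
So 9⁻¹ ≡ 19 (mod 85).
Then x ≡ 19·29 ≡ 41 (mod 85); the smallest non-negative solution is x = 41.

41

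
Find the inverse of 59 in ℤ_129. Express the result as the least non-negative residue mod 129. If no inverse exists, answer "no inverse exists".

35

Run Euclid on (129, 59):
129 = 2·59 + 11
59 = 5·11 + 4
11 = 2·4 + 3
4 = 1·3 + 1
3 = 3·1 + 0
gcd = 1, so the inverse exists. Back-substitute:
1 = 4 − 3
1 = −11 + 3·4
1 = 3·59 − 16·11
1 = −16·129 + 35·59
So 59·35 ≡ 1 (mod 129).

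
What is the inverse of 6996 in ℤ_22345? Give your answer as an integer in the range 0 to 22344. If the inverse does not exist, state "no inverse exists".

5401

Apply the Euclidean algorithm to 22345 and 6996:
22345 = 3×6996 + 1357
6996 = 5×1357 + 211
1357 = 6×211 + 91
211 = 2×91 + 29
91 = 3×29 + 4
29 = 7×4 + 1
4 = 4×1 + 0
gcd = 1, so the inverse exists. Back-substitute:
1 = 29 − 7·4
1 = −7·91 + 22·29
1 = 22·211 − 51·91
1 = −51·1357 + 328·211
1 = 328·6996 − 1691·1357
1 = −1691·22345 + 5401·6996
So 6996·5401 ≡ 1 (mod 22345).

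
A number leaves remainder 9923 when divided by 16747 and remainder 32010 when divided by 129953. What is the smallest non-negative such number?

1590656730

Write x = 9923 + 16747·k. Then 16747·k ≡ 32010 − 9923 ≡ 22087 (mod 129953).
Need 16747⁻¹ mod 129953. Extended Euclid on (129953, 16747):
129953 = 7×16747 + 12724
16747 = 1×12724 + 4023
12724 = 3×4023 + 655
4023 = 6×655 + 93
655 = 7×93 + 4
93 = 23×4 + 1
4 = 4×1 + 0
Back-substitute:
1 = 93 − 23·4
1 = −23·655 + 162·93
1 = 162·4023 − 995·655
1 = −995·12724 + 3147·4023
1 = 3147·16747 − 4142·12724
1 = −4142·129953 + 32141·16747
16747⁻¹ ≡ 32141 (mod 129953), so k ≡ 32141·22087 ≡ 94981 (mod 129953).
x = 9923 + 16747·94981 = 1590656730.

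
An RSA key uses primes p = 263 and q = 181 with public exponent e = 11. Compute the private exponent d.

30011

φ(n) = (p−1)(q−1) = 262·180 = 47160.
Need d with 11·d ≡ 1 (mod 47160). Apply the extended Euclidean algorithm:
47160 = 4287*11 + 3
11 = 3*3 + 2
3 = 1*2 + 1
2 = 2*1 + 0
Back-substitute:
1 = 3 − 2
1 = −11 + 4·3
1 = 4·47160 − 17149·11
So 11·(-17149) ≡ 1 (mod 47160), hence d ≡ -17149 ≡ 30011 (mod 47160).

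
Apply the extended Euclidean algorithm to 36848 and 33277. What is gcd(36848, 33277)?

1

Euclidean algorithm:
36848 = 1*33277 + 3571
33277 = 9*3571 + 1138
3571 = 3*1138 + 157
1138 = 7*157 + 39
157 = 4*39 + 1
39 = 39*1 + 0
gcd(36848, 33277) = 1.
Express as a combination:
1 = 157 − 4·39
1 = −4·1138 + 29·157
1 = 29·3571 − 91·1138
1 = −91·33277 + 848·3571
1 = 848·36848 − 939·33277
So 1 = (848)·36848 + (-939)·33277.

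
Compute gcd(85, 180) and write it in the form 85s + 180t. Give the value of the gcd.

5

Euclidean algorithm:
180 = 2·85 + 10
85 = 8·10 + 5
10 = 2·5 + 0
gcd(85, 180) = 5.
Express as a combination:
5 = 85 − 8·10
5 = −8·180 + 17·85
So 5 = (-8)·180 + (17)·85.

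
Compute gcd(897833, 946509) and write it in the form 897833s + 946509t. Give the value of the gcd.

Euclidean algorithm:
946509 = 1×897833 + 48676
897833 = 18×48676 + 21665
48676 = 2×21665 + 5346
21665 = 4×5346 + 281
5346 = 19×281 + 7
281 = 40×7 + 1
7 = 7×1 + 0
gcd(897833, 946509) = 1.
Express as a combination:
1 = 281 − 40·7
1 = −40·5346 + 761·281
1 = 761·21665 − 3084·5346
1 = −3084·48676 + 6929·21665
1 = 6929·897833 − 127806·48676
1 = −127806·946509 + 134735·897833
So 1 = (-127806)·946509 + (134735)·897833.

1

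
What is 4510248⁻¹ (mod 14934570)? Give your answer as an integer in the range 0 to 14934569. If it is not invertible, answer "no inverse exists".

Compute gcd(4510248, 14934570):
14934570 = 3×4510248 + 1403826
4510248 = 3×1403826 + 298770
1403826 = 4×298770 + 208746
298770 = 1×208746 + 90024
208746 = 2×90024 + 28698
90024 = 3×28698 + 3930
28698 = 7×3930 + 1188
3930 = 3×1188 + 366
1188 = 3×366 + 90
366 = 4×90 + 6
90 = 15×6 + 0
The gcd is 6, not 1, hence no inverse exists.

no inverse exists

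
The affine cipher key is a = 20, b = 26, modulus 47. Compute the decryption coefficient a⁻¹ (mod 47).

gcd(47, 20) by repeated division:
47 = 2*20 + 7
20 = 2*7 + 6
7 = 1*6 + 1
6 = 6*1 + 0
The gcd is 1. Working backward:
1 = 7 − 6
1 = −20 + 3·7
1 = 3·47 − 7·20
Hence 20⁻¹ ≡ -7 ≡ 40 (mod 47).

40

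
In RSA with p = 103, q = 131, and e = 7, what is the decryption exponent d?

5683

φ(n) = (p−1)(q−1) = 102·130 = 13260.
Need d with 7·d ≡ 1 (mod 13260). Apply the extended Euclidean algorithm:
13260 = 1894*7 + 2
7 = 3*2 + 1
2 = 2*1 + 0
Back-substitute:
1 = 7 − 3·2
1 = −3·13260 + 5683·7
So 7·5683 ≡ 1 (mod 13260), hence d = 5683.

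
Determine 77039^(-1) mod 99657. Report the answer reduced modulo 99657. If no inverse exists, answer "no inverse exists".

20105

Apply the Euclidean algorithm to 99657 and 77039:
99657 = 1*77039 + 22618
77039 = 3*22618 + 9185
22618 = 2*9185 + 4248
9185 = 2*4248 + 689
4248 = 6*689 + 114
689 = 6*114 + 5
114 = 22*5 + 4
5 = 1*4 + 1
4 = 4*1 + 0
The gcd is 1. Working backward:
1 = 5 − 4
1 = −114 + 23·5
1 = 23·689 − 139·114
1 = −139·4248 + 857·689
1 = 857·9185 − 1853·4248
1 = −1853·22618 + 4563·9185
1 = 4563·77039 − 15542·22618
1 = −15542·99657 + 20105·77039
So 77039·20105 ≡ 1 (mod 99657).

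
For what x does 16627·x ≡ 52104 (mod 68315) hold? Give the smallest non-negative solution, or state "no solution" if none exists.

792

First find gcd(16627, 68315):
68315 = 4×16627 + 1807
16627 = 9×1807 + 364
1807 = 4×364 + 351
364 = 1×351 + 13
351 = 27×13 + 0
gcd = 13 and 13 | 52104, so solutions exist. Divide through by 13: 1279x ≡ 4008 (mod 5255).
Now find 1279⁻¹ mod 5255:
5255 = 4×1279 + 139
1279 = 9×139 + 28
139 = 4×28 + 27
28 = 1×27 + 1
27 = 27×1 + 0
Back-substitute:
1 = 28 − 27
1 = −139 + 5·28
1 = 5·1279 − 46·139
1 = −46·5255 + 189·1279
So 1279⁻¹ ≡ 189 (mod 5255).
Then x ≡ 189·4008 ≡ 792 (mod 5255); the smallest non-negative solution is x = 792.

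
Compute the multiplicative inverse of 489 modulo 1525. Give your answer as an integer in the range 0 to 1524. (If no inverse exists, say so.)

184

gcd(1525, 489) by repeated division:
1525 = 3×489 + 58
489 = 8×58 + 25
58 = 2×25 + 8
25 = 3×8 + 1
8 = 8×1 + 0
Since gcd(489, 1525) = 1, back-substitute to write 1 as a combination:
1 = 25 − 3·8
1 = −3·58 + 7·25
1 = 7·489 − 59·58
1 = −59·1525 + 184·489
So 489·184 ≡ 1 (mod 1525).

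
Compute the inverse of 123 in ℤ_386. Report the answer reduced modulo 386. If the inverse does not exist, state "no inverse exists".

Extended Euclidean algorithm:
386 = 3·123 + 17
123 = 7·17 + 4
17 = 4·4 + 1
4 = 4·1 + 0
gcd = 1, so the inverse exists. Back-substitute:
1 = 17 − 4·4
1 = −4·123 + 29·17
1 = 29·386 − 91·123
Thus 123·(-91) ≡ 1 (mod 386); reducing, -91 mod 386 = 295.

295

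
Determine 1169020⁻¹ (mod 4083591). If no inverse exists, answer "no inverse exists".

gcd(4083591, 1169020) by repeated division:
4083591 = 3*1169020 + 576531
1169020 = 2*576531 + 15958
576531 = 36*15958 + 2043
15958 = 7*2043 + 1657
2043 = 1*1657 + 386
1657 = 4*386 + 113
386 = 3*113 + 47
113 = 2*47 + 19
47 = 2*19 + 9
19 = 2*9 + 1
9 = 9*1 + 0
The gcd is 1. Working backward:
1 = 19 − 2·9
1 = −2·47 + 5·19
1 = 5·113 − 12·47
1 = −12·386 + 41·113
1 = 41·1657 − 176·386
1 = −176·2043 + 217·1657
1 = 217·15958 − 1695·2043
1 = −1695·576531 + 61237·15958
1 = 61237·1169020 − 124169·576531
1 = −124169·4083591 + 433744·1169020
So 1169020·433744 ≡ 1 (mod 4083591).

433744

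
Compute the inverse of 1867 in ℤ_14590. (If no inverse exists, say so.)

6283

Apply the Euclidean algorithm to 14590 and 1867:
14590 = 7*1867 + 1521
1867 = 1*1521 + 346
1521 = 4*346 + 137
346 = 2*137 + 72
137 = 1*72 + 65
72 = 1*65 + 7
65 = 9*7 + 2
7 = 3*2 + 1
2 = 2*1 + 0
gcd = 1, so the inverse exists. Back-substitute:
1 = 7 − 3·2
1 = −3·65 + 28·7
1 = 28·72 − 31·65
1 = −31·137 + 59·72
1 = 59·346 − 149·137
1 = −149·1521 + 655·346
1 = 655·1867 − 804·1521
1 = −804·14590 + 6283·1867
So 1867·6283 ≡ 1 (mod 14590).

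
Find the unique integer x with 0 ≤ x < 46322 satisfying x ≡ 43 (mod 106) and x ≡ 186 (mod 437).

Write x = 43 + 106·k. Then 106·k ≡ 186 − 43 ≡ 143 (mod 437).
Need 106⁻¹ mod 437. Extended Euclid on (437, 106):
437 = 4*106 + 13
106 = 8*13 + 2
13 = 6*2 + 1
2 = 2*1 + 0
Back-substitute:
1 = 13 − 6·2
1 = −6·106 + 49·13
1 = 49·437 − 202·106
106⁻¹ ≡ 235 (mod 437), so k ≡ 235·143 ≡ 393 (mod 437).
x = 43 + 106·393 = 41701.

41701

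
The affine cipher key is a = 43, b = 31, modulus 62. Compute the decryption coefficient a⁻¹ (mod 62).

Extended Euclidean algorithm:
62 = 1*43 + 19
43 = 2*19 + 5
19 = 3*5 + 4
5 = 1*4 + 1
4 = 4*1 + 0
The gcd is 1. Working backward:
1 = 5 − 4
1 = −19 + 4·5
1 = 4·43 − 9·19
1 = −9·62 + 13·43
So 43·13 ≡ 1 (mod 62).

13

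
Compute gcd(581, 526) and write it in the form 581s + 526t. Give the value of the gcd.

Euclidean algorithm:
581 = 1*526 + 55
526 = 9*55 + 31
55 = 1*31 + 24
31 = 1*24 + 7
24 = 3*7 + 3
7 = 2*3 + 1
3 = 3*1 + 0
gcd(581, 526) = 1.
Back-substituting:
1 = 7 − 2·3
1 = −2·24 + 7·7
1 = 7·31 − 9·24
1 = −9·55 + 16·31
1 = 16·526 − 153·55
1 = −153·581 + 169·526
So 1 = (-153)·581 + (169)·526.

1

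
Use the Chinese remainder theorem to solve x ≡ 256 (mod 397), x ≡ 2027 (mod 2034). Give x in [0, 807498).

274583

Write x = 256 + 397·k. Then 397·k ≡ 2027 − 256 ≡ 1771 (mod 2034).
Need 397⁻¹ mod 2034. Extended Euclid on (2034, 397):
2034 = 5*397 + 49
397 = 8*49 + 5
49 = 9*5 + 4
5 = 1*4 + 1
4 = 4*1 + 0
Back-substitute:
1 = 5 − 4
1 = −49 + 10·5
1 = 10·397 − 81·49
1 = −81·2034 + 415·397
397⁻¹ ≡ 415 (mod 2034), so k ≡ 415·1771 ≡ 691 (mod 2034).
x = 256 + 397·691 = 274583.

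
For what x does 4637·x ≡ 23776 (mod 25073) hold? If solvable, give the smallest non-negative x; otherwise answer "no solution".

362

First find gcd(4637, 25073):
25073 = 5*4637 + 1888
4637 = 2*1888 + 861
1888 = 2*861 + 166
861 = 5*166 + 31
166 = 5*31 + 11
31 = 2*11 + 9
11 = 1*9 + 2
9 = 4*2 + 1
2 = 2*1 + 0
gcd = 1, so a unique solution mod 25073 exists.
Back-substitute for the Bézout coefficients:
1 = 9 − 4·2
1 = −4·11 + 5·9
1 = 5·31 − 14·11
1 = −14·166 + 75·31
1 = 75·861 − 389·166
1 = −389·1888 + 853·861
1 = 853·4637 − 2095·1888
1 = −2095·25073 + 11328·4637
So 4637·(11328) ≡ 1 (mod 25073), giving 4637⁻¹ ≡ 11328.
x ≡ 4637⁻¹·23776 ≡ 11328·23776 ≡ 362 (mod 25073).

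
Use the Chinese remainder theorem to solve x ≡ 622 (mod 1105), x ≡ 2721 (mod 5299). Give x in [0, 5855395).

Write x = 622 + 1105·k. Then 1105·k ≡ 2721 − 622 ≡ 2099 (mod 5299).
Need 1105⁻¹ mod 5299. Extended Euclid on (5299, 1105):
5299 = 4×1105 + 879
1105 = 1×879 + 226
879 = 3×226 + 201
226 = 1×201 + 25
201 = 8×25 + 1
25 = 25×1 + 0
Back-substitute:
1 = 201 − 8·25
1 = −8·226 + 9·201
1 = 9·879 − 35·226
1 = −35·1105 + 44·879
1 = 44·5299 − 211·1105
1105⁻¹ ≡ 5088 (mod 5299), so k ≡ 5088·2099 ≡ 2227 (mod 5299).
x = 622 + 1105·2227 = 2461457.

2461457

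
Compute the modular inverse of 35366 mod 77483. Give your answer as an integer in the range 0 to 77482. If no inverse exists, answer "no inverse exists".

25491

Apply the Euclidean algorithm to 77483 and 35366:
77483 = 2·35366 + 6751
35366 = 5·6751 + 1611
6751 = 4·1611 + 307
1611 = 5·307 + 76
307 = 4·76 + 3
76 = 25·3 + 1
3 = 3·1 + 0
gcd = 1, so the inverse exists. Back-substitute:
1 = 76 − 25·3
1 = −25·307 + 101·76
1 = 101·1611 − 530·307
1 = −530·6751 + 2221·1611
1 = 2221·35366 − 11635·6751
1 = −11635·77483 + 25491·35366
So 35366·25491 ≡ 1 (mod 77483).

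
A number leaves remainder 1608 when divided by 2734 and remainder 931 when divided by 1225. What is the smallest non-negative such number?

Write x = 1608 + 2734·k. Then 2734·k ≡ 931 − 1608 ≡ 548 (mod 1225).
Need 2734⁻¹ mod 1225. Extended Euclid on (1225, 284):
1225 = 4·284 + 89
284 = 3·89 + 17
89 = 5·17 + 4
17 = 4·4 + 1
4 = 4·1 + 0
Back-substitute:
1 = 17 − 4·4
1 = −4·89 + 21·17
1 = 21·284 − 67·89
1 = −67·1225 + 289·284
2734⁻¹ ≡ 289 (mod 1225), so k ≡ 289·548 ≡ 347 (mod 1225).
x = 1608 + 2734·347 = 950306.

950306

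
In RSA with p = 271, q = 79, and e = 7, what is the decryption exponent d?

15043

φ(n) = (p−1)(q−1) = 270·78 = 21060.
Need d with 7·d ≡ 1 (mod 21060). Apply the extended Euclidean algorithm:
21060 = 3008*7 + 4
7 = 1*4 + 3
4 = 1*3 + 1
3 = 3*1 + 0
Back-substitute:
1 = 4 − 3
1 = −7 + 2·4
1 = 2·21060 − 6017·7
So 7·(-6017) ≡ 1 (mod 21060), hence d ≡ -6017 ≡ 15043 (mod 21060).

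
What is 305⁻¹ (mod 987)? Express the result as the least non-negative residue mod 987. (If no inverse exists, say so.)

233

Extended Euclidean algorithm:
987 = 3×305 + 72
305 = 4×72 + 17
72 = 4×17 + 4
17 = 4×4 + 1
4 = 4×1 + 0
The gcd is 1. Working backward:
1 = 17 − 4·4
1 = −4·72 + 17·17
1 = 17·305 − 72·72
1 = −72·987 + 233·305
So 305·233 ≡ 1 (mod 987).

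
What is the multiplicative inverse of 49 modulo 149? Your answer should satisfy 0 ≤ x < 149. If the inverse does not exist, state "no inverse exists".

73

Apply the Euclidean algorithm to 149 and 49:
149 = 3*49 + 2
49 = 24*2 + 1
2 = 2*1 + 0
Since gcd(49, 149) = 1, back-substitute to write 1 as a combination:
1 = 49 − 24·2
1 = −24·149 + 73·49
So 49·73 ≡ 1 (mod 149).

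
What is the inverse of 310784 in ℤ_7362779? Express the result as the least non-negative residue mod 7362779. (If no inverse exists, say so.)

6554182

Extended Euclidean algorithm:
7362779 = 23*310784 + 214747
310784 = 1*214747 + 96037
214747 = 2*96037 + 22673
96037 = 4*22673 + 5345
22673 = 4*5345 + 1293
5345 = 4*1293 + 173
1293 = 7*173 + 82
173 = 2*82 + 9
82 = 9*9 + 1
9 = 9*1 + 0
Since gcd(310784, 7362779) = 1, back-substitute to write 1 as a combination:
1 = 82 − 9·9
1 = −9·173 + 19·82
1 = 19·1293 − 142·173
1 = −142·5345 + 587·1293
1 = 587·22673 − 2490·5345
1 = −2490·96037 + 10547·22673
1 = 10547·214747 − 23584·96037
1 = −23584·310784 + 34131·214747
1 = 34131·7362779 − 808597·310784
Hence 310784⁻¹ ≡ -808597 ≡ 6554182 (mod 7362779).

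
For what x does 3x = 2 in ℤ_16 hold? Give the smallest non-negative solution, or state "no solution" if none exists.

6

First find gcd(3, 16):
16 = 5·3 + 1
3 = 3·1 + 0
gcd = 1, so a unique solution mod 16 exists.
Back-substitute for the Bézout coefficients:
1 = 16 − 5·3
So 3·(-5) ≡ 1 (mod 16), giving 3⁻¹ ≡ 11.
x ≡ 3⁻¹·2 ≡ 11·2 ≡ 6 (mod 16).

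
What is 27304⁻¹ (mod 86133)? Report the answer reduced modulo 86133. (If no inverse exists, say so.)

Apply the Euclidean algorithm to 86133 and 27304:
86133 = 3·27304 + 4221
27304 = 6·4221 + 1978
4221 = 2·1978 + 265
1978 = 7·265 + 123
265 = 2·123 + 19
123 = 6·19 + 9
19 = 2·9 + 1
9 = 9·1 + 0
gcd = 1, so the inverse exists. Back-substitute:
1 = 19 − 2·9
1 = −2·123 + 13·19
1 = 13·265 − 28·123
1 = −28·1978 + 209·265
1 = 209·4221 − 446·1978
1 = −446·27304 + 2885·4221
1 = 2885·86133 − 9101·27304
Thus 27304·(-9101) ≡ 1 (mod 86133); reducing, -9101 mod 86133 = 77032.

77032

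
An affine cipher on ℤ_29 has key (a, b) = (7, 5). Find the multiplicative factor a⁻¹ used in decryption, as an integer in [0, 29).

25

gcd(29, 7) by repeated division:
29 = 4·7 + 1
7 = 7·1 + 0
Since gcd(7, 29) = 1, back-substitute to write 1 as a combination:
1 = 29 − 4·7
Hence 7⁻¹ ≡ -4 ≡ 25 (mod 29).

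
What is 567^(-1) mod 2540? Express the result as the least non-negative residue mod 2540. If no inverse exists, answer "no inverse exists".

Extended Euclidean algorithm:
2540 = 4·567 + 272
567 = 2·272 + 23
272 = 11·23 + 19
23 = 1·19 + 4
19 = 4·4 + 3
4 = 1·3 + 1
3 = 3·1 + 0
The gcd is 1. Working backward:
1 = 4 − 3
1 = −19 + 5·4
1 = 5·23 − 6·19
1 = −6·272 + 71·23
1 = 71·567 − 148·272
1 = −148·2540 + 663·567
So 567·663 ≡ 1 (mod 2540).

663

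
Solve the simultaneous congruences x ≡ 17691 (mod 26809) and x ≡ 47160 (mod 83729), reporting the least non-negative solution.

1215457324

Write x = 17691 + 26809·k. Then 26809·k ≡ 47160 − 17691 ≡ 29469 (mod 83729).
Need 26809⁻¹ mod 83729. Extended Euclid on (83729, 26809):
83729 = 3*26809 + 3302
26809 = 8*3302 + 393
3302 = 8*393 + 158
393 = 2*158 + 77
158 = 2*77 + 4
77 = 19*4 + 1
4 = 4*1 + 0
Back-substitute:
1 = 77 − 19·4
1 = −19·158 + 39·77
1 = 39·393 − 97·158
1 = −97·3302 + 815·393
1 = 815·26809 − 6617·3302
1 = −6617·83729 + 20666·26809
26809⁻¹ ≡ 20666 (mod 83729), so k ≡ 20666·29469 ≡ 45337 (mod 83729).
x = 17691 + 26809·45337 = 1215457324.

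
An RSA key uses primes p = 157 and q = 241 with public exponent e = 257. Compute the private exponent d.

30593

φ(n) = (p−1)(q−1) = 156·240 = 37440.
Need d with 257·d ≡ 1 (mod 37440). Apply the extended Euclidean algorithm:
37440 = 145×257 + 175
257 = 1×175 + 82
175 = 2×82 + 11
82 = 7×11 + 5
11 = 2×5 + 1
5 = 5×1 + 0
Back-substitute:
1 = 11 − 2·5
1 = −2·82 + 15·11
1 = 15·175 − 32·82
1 = −32·257 + 47·175
1 = 47·37440 − 6847·257
So 257·(-6847) ≡ 1 (mod 37440), hence d ≡ -6847 ≡ 30593 (mod 37440).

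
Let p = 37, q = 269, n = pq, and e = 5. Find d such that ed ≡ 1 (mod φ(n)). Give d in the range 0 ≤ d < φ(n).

φ(n) = (p−1)(q−1) = 36·268 = 9648.
Need d with 5·d ≡ 1 (mod 9648). Apply the extended Euclidean algorithm:
9648 = 1929·5 + 3
5 = 1·3 + 2
3 = 1·2 + 1
2 = 2·1 + 0
Back-substitute:
1 = 3 − 2
1 = −5 + 2·3
1 = 2·9648 − 3859·5
So 5·(-3859) ≡ 1 (mod 9648), hence d ≡ -3859 ≡ 5789 (mod 9648).

5789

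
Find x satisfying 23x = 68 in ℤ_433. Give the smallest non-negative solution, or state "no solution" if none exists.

323

First find gcd(23, 433):
433 = 18×23 + 19
23 = 1×19 + 4
19 = 4×4 + 3
4 = 1×3 + 1
3 = 3×1 + 0
gcd = 1, so a unique solution mod 433 exists.
Back-substitute for the Bézout coefficients:
1 = 4 − 3
1 = −19 + 5·4
1 = 5·23 − 6·19
1 = −6·433 + 113·23
So 23·(113) ≡ 1 (mod 433), giving 23⁻¹ ≡ 113.
x ≡ 23⁻¹·68 ≡ 113·68 ≡ 323 (mod 433).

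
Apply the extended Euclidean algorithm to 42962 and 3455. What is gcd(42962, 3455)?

1

Repeated division:
42962 = 12*3455 + 1502
3455 = 2*1502 + 451
1502 = 3*451 + 149
451 = 3*149 + 4
149 = 37*4 + 1
4 = 4*1 + 0
gcd(42962, 3455) = 1.
Back-substituting:
1 = 149 − 37·4
1 = −37·451 + 112·149
1 = 112·1502 − 373·451
1 = −373·3455 + 858·1502
1 = 858·42962 − 10669·3455
So 1 = (858)·42962 + (-10669)·3455.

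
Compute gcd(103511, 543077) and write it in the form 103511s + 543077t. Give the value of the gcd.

1

Apply Euclid's algorithm to 543077 and 103511:
543077 = 5*103511 + 25522
103511 = 4*25522 + 1423
25522 = 17*1423 + 1331
1423 = 1*1331 + 92
1331 = 14*92 + 43
92 = 2*43 + 6
43 = 7*6 + 1
6 = 6*1 + 0
gcd(103511, 543077) = 1.
Working backward:
1 = 43 − 7·6
1 = −7·92 + 15·43
1 = 15·1331 − 217·92
1 = −217·1423 + 232·1331
1 = 232·25522 − 4161·1423
1 = −4161·103511 + 16876·25522
1 = 16876·543077 − 88541·103511
So 1 = (16876)·543077 + (-88541)·103511.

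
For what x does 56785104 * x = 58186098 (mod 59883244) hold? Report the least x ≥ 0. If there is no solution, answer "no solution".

no solution

gcd(56785104, 59883244):
59883244 = 1*56785104 + 3098140
56785104 = 18*3098140 + 1018584
3098140 = 3*1018584 + 42388
1018584 = 24*42388 + 1272
42388 = 33*1272 + 412
1272 = 3*412 + 36
412 = 11*36 + 16
36 = 2*16 + 4
16 = 4*4 + 0
gcd = 4, but 4 ∤ 58186098, so the congruence has no solution.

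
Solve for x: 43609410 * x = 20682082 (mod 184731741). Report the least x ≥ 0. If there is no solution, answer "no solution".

no solution

gcd(43609410, 184731741):
184731741 = 4·43609410 + 10294101
43609410 = 4·10294101 + 2433006
10294101 = 4·2433006 + 562077
2433006 = 4·562077 + 184698
562077 = 3·184698 + 7983
184698 = 23·7983 + 1089
7983 = 7·1089 + 360
1089 = 3·360 + 9
360 = 40·9 + 0
gcd = 9, but 9 ∤ 20682082, so the congruence has no solution.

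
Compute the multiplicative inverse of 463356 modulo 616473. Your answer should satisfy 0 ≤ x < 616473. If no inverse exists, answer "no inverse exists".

Compute gcd(463356, 616473):
616473 = 1·463356 + 153117
463356 = 3·153117 + 4005
153117 = 38·4005 + 927
4005 = 4·927 + 297
927 = 3·297 + 36
297 = 8·36 + 9
36 = 4·9 + 0
gcd(463356, 616473) = 9 ≠ 1, so 463356 has no multiplicative inverse modulo 616473.

no inverse exists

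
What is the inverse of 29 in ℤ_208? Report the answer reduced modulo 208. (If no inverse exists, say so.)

165

gcd(208, 29) by repeated division:
208 = 7*29 + 5
29 = 5*5 + 4
5 = 1*4 + 1
4 = 4*1 + 0
Since gcd(29, 208) = 1, back-substitute to write 1 as a combination:
1 = 5 − 4
1 = −29 + 6·5
1 = 6·208 − 43·29
Thus 29·(-43) ≡ 1 (mod 208); reducing, -43 mod 208 = 165.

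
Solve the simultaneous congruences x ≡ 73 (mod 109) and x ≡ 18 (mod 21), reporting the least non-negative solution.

Write x = 73 + 109·k. Then 109·k ≡ 18 − 73 ≡ 8 (mod 21).
Need 109⁻¹ mod 21. Extended Euclid on (21, 4):
21 = 5×4 + 1
4 = 4×1 + 0
Back-substitute:
1 = 21 − 5·4
109⁻¹ ≡ 16 (mod 21), so k ≡ 16·8 ≡ 2 (mod 21).
x = 73 + 109·2 = 291.

291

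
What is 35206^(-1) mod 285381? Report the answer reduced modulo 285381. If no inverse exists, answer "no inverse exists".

93649

Extended Euclidean algorithm:
285381 = 8*35206 + 3733
35206 = 9*3733 + 1609
3733 = 2*1609 + 515
1609 = 3*515 + 64
515 = 8*64 + 3
64 = 21*3 + 1
3 = 3*1 + 0
The gcd is 1. Working backward:
1 = 64 − 21·3
1 = −21·515 + 169·64
1 = 169·1609 − 528·515
1 = −528·3733 + 1225·1609
1 = 1225·35206 − 11553·3733
1 = −11553·285381 + 93649·35206
So 35206·93649 ≡ 1 (mod 285381).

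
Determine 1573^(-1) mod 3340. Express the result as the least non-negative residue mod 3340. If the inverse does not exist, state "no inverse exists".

637

gcd(3340, 1573) by repeated division:
3340 = 2×1573 + 194
1573 = 8×194 + 21
194 = 9×21 + 5
21 = 4×5 + 1
5 = 5×1 + 0
Since gcd(1573, 3340) = 1, back-substitute to write 1 as a combination:
1 = 21 − 4·5
1 = −4·194 + 37·21
1 = 37·1573 − 300·194
1 = −300·3340 + 637·1573
So 1573·637 ≡ 1 (mod 3340).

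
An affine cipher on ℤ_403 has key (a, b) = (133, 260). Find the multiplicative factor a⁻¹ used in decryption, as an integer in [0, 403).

100

gcd(403, 133) by repeated division:
403 = 3×133 + 4
133 = 33×4 + 1
4 = 4×1 + 0
gcd = 1, so the inverse exists. Back-substitute:
1 = 133 − 33·4
1 = −33·403 + 100·133
So 133·100 ≡ 1 (mod 403).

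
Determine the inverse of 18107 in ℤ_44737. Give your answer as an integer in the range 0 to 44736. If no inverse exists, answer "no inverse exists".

20450

gcd(44737, 18107) by repeated division:
44737 = 2×18107 + 8523
18107 = 2×8523 + 1061
8523 = 8×1061 + 35
1061 = 30×35 + 11
35 = 3×11 + 2
11 = 5×2 + 1
2 = 2×1 + 0
The gcd is 1. Working backward:
1 = 11 − 5·2
1 = −5·35 + 16·11
1 = 16·1061 − 485·35
1 = −485·8523 + 3896·1061
1 = 3896·18107 − 8277·8523
1 = −8277·44737 + 20450·18107
So 18107·20450 ≡ 1 (mod 44737).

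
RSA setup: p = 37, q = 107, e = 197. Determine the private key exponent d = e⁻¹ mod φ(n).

3293

φ(n) = (p−1)(q−1) = 36·106 = 3816.
Need d with 197·d ≡ 1 (mod 3816). Apply the extended Euclidean algorithm:
3816 = 19×197 + 73
197 = 2×73 + 51
73 = 1×51 + 22
51 = 2×22 + 7
22 = 3×7 + 1
7 = 7×1 + 0
Back-substitute:
1 = 22 − 3·7
1 = −3·51 + 7·22
1 = 7·73 − 10·51
1 = −10·197 + 27·73
1 = 27·3816 − 523·197
So 197·(-523) ≡ 1 (mod 3816), hence d ≡ -523 ≡ 3293 (mod 3816).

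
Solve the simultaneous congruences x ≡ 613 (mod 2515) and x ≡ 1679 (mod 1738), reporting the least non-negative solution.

Write x = 613 + 2515·k. Then 2515·k ≡ 1679 − 613 ≡ 1066 (mod 1738).
Need 2515⁻¹ mod 1738. Extended Euclid on (1738, 777):
1738 = 2×777 + 184
777 = 4×184 + 41
184 = 4×41 + 20
41 = 2×20 + 1
20 = 20×1 + 0
Back-substitute:
1 = 41 − 2·20
1 = −2·184 + 9·41
1 = 9·777 − 38·184
1 = −38·1738 + 85·777
2515⁻¹ ≡ 85 (mod 1738), so k ≡ 85·1066 ≡ 234 (mod 1738).
x = 613 + 2515·234 = 589123.

589123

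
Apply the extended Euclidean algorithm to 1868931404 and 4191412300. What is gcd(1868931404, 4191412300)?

4

Repeated division:
4191412300 = 2·1868931404 + 453549492
1868931404 = 4·453549492 + 54733436
453549492 = 8·54733436 + 15682004
54733436 = 3·15682004 + 7687424
15682004 = 2·7687424 + 307156
7687424 = 25·307156 + 8524
307156 = 36·8524 + 292
8524 = 29·292 + 56
292 = 5·56 + 12
56 = 4·12 + 8
12 = 1·8 + 4
8 = 2·4 + 0
gcd(1868931404, 4191412300) = 4.
Express as a combination:
4 = 12 − 8
4 = −56 + 5·12
4 = 5·292 − 26·56
4 = −26·8524 + 759·292
4 = 759·307156 − 27350·8524
4 = −27350·7687424 + 684509·307156
4 = 684509·15682004 − 1396368·7687424
4 = −1396368·54733436 + 4873613·15682004
4 = 4873613·453549492 − 40385272·54733436
4 = −40385272·1868931404 + 166414701·453549492
4 = 166414701·4191412300 − 373214674·1868931404
So 4 = (166414701)·4191412300 + (-373214674)·1868931404.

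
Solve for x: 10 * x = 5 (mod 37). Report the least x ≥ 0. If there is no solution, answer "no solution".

19

First find gcd(10, 37):
37 = 3·10 + 7
10 = 1·7 + 3
7 = 2·3 + 1
3 = 3·1 + 0
gcd = 1, so a unique solution mod 37 exists.
Back-substitute for the Bézout coefficients:
1 = 7 − 2·3
1 = −2·10 + 3·7
1 = 3·37 − 11·10
So 10·(-11) ≡ 1 (mod 37), giving 10⁻¹ ≡ 26.
x ≡ 10⁻¹·5 ≡ 26·5 ≡ 19 (mod 37).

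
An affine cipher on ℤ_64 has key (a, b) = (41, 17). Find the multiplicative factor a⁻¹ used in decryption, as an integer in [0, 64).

25

Extended Euclidean algorithm:
64 = 1*41 + 23
41 = 1*23 + 18
23 = 1*18 + 5
18 = 3*5 + 3
5 = 1*3 + 2
3 = 1*2 + 1
2 = 2*1 + 0
gcd = 1, so the inverse exists. Back-substitute:
1 = 3 − 2
1 = −5 + 2·3
1 = 2·18 − 7·5
1 = −7·23 + 9·18
1 = 9·41 − 16·23
1 = −16·64 + 25·41
So 41·25 ≡ 1 (mod 64).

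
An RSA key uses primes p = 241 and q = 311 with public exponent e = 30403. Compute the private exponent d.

φ(n) = (p−1)(q−1) = 240·310 = 74400.
Need d with 30403·d ≡ 1 (mod 74400). Apply the extended Euclidean algorithm:
74400 = 2×30403 + 13594
30403 = 2×13594 + 3215
13594 = 4×3215 + 734
3215 = 4×734 + 279
734 = 2×279 + 176
279 = 1×176 + 103
176 = 1×103 + 73
103 = 1×73 + 30
73 = 2×30 + 13
30 = 2×13 + 4
13 = 3×4 + 1
4 = 4×1 + 0
Back-substitute:
1 = 13 − 3·4
1 = −3·30 + 7·13
1 = 7·73 − 17·30
1 = −17·103 + 24·73
1 = 24·176 − 41·103
1 = −41·279 + 65·176
1 = 65·734 − 171·279
1 = −171·3215 + 749·734
1 = 749·13594 − 3167·3215
1 = −3167·30403 + 7083·13594
1 = 7083·74400 − 17333·30403
So 30403·(-17333) ≡ 1 (mod 74400), hence d ≡ -17333 ≡ 57067 (mod 74400).

57067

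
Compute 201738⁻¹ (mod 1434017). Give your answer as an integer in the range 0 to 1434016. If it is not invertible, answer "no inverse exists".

456830

Apply the Euclidean algorithm to 1434017 and 201738:
1434017 = 7*201738 + 21851
201738 = 9*21851 + 5079
21851 = 4*5079 + 1535
5079 = 3*1535 + 474
1535 = 3*474 + 113
474 = 4*113 + 22
113 = 5*22 + 3
22 = 7*3 + 1
3 = 3*1 + 0
The gcd is 1. Working backward:
1 = 22 − 7·3
1 = −7·113 + 36·22
1 = 36·474 − 151·113
1 = −151·1535 + 489·474
1 = 489·5079 − 1618·1535
1 = −1618·21851 + 6961·5079
1 = 6961·201738 − 64267·21851
1 = −64267·1434017 + 456830·201738
So 201738·456830 ≡ 1 (mod 1434017).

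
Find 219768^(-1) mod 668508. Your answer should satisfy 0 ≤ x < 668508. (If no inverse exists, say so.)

no inverse exists

Compute gcd(219768, 668508):
668508 = 3*219768 + 9204
219768 = 23*9204 + 8076
9204 = 1*8076 + 1128
8076 = 7*1128 + 180
1128 = 6*180 + 48
180 = 3*48 + 36
48 = 1*36 + 12
36 = 3*12 + 0
Since gcd = 12 > 1, 219768 is not a unit mod 668508.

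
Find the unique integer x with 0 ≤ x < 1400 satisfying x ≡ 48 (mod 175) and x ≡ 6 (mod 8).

398

Write x = 48 + 175·k. Then 175·k ≡ 6 − 48 ≡ 6 (mod 8).
Need 175⁻¹ mod 8. Extended Euclid on (8, 7):
8 = 1×7 + 1
7 = 7×1 + 0
Back-substitute:
1 = 8 − 7
175⁻¹ ≡ 7 (mod 8), so k ≡ 7·6 ≡ 2 (mod 8).
x = 48 + 175·2 = 398.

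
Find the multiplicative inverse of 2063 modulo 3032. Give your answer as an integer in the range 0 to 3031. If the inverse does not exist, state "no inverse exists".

Extended Euclidean algorithm:
3032 = 1*2063 + 969
2063 = 2*969 + 125
969 = 7*125 + 94
125 = 1*94 + 31
94 = 3*31 + 1
31 = 31*1 + 0
The gcd is 1. Working backward:
1 = 94 − 3·31
1 = −3·125 + 4·94
1 = 4·969 − 31·125
1 = −31·2063 + 66·969
1 = 66·3032 − 97·2063
Thus 2063·(-97) ≡ 1 (mod 3032); reducing, -97 mod 3032 = 2935.

2935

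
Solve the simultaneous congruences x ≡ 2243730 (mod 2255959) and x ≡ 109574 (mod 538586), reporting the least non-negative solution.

9233627958

Write x = 2243730 + 2255959·k. Then 2255959·k ≡ 109574 − 2243730 ≡ 20188 (mod 538586).
Need 2255959⁻¹ mod 538586. Extended Euclid on (538586, 101615):
538586 = 5*101615 + 30511
101615 = 3*30511 + 10082
30511 = 3*10082 + 265
10082 = 38*265 + 12
265 = 22*12 + 1
12 = 12*1 + 0
Back-substitute:
1 = 265 − 22·12
1 = −22·10082 + 837·265
1 = 837·30511 − 2533·10082
1 = −2533·101615 + 8436·30511
1 = 8436·538586 − 44713·101615
2255959⁻¹ ≡ 493873 (mod 538586), so k ≡ 493873·20188 ≡ 4092 (mod 538586).
x = 2243730 + 2255959·4092 = 9233627958.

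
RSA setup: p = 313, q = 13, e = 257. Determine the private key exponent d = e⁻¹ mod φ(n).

φ(n) = (p−1)(q−1) = 312·12 = 3744.
Need d with 257·d ≡ 1 (mod 3744). Apply the extended Euclidean algorithm:
3744 = 14·257 + 146
257 = 1·146 + 111
146 = 1·111 + 35
111 = 3·35 + 6
35 = 5·6 + 5
6 = 1·5 + 1
5 = 5·1 + 0
Back-substitute:
1 = 6 − 5
1 = −35 + 6·6
1 = 6·111 − 19·35
1 = −19·146 + 25·111
1 = 25·257 − 44·146
1 = −44·3744 + 641·257
So 257·641 ≡ 1 (mod 3744), hence d = 641.

641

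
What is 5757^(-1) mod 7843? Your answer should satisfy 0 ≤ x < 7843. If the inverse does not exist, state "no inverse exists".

861

Extended Euclidean algorithm:
7843 = 1×5757 + 2086
5757 = 2×2086 + 1585
2086 = 1×1585 + 501
1585 = 3×501 + 82
501 = 6×82 + 9
82 = 9×9 + 1
9 = 9×1 + 0
Since gcd(5757, 7843) = 1, back-substitute to write 1 as a combination:
1 = 82 − 9·9
1 = −9·501 + 55·82
1 = 55·1585 − 174·501
1 = −174·2086 + 229·1585
1 = 229·5757 − 632·2086
1 = −632·7843 + 861·5757
So 5757·861 ≡ 1 (mod 7843).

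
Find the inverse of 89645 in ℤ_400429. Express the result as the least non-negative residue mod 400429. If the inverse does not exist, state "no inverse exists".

114668

Extended Euclidean algorithm:
400429 = 4×89645 + 41849
89645 = 2×41849 + 5947
41849 = 7×5947 + 220
5947 = 27×220 + 7
220 = 31×7 + 3
7 = 2×3 + 1
3 = 3×1 + 0
Since gcd(89645, 400429) = 1, back-substitute to write 1 as a combination:
1 = 7 − 2·3
1 = −2·220 + 63·7
1 = 63·5947 − 1703·220
1 = −1703·41849 + 11984·5947
1 = 11984·89645 − 25671·41849
1 = −25671·400429 + 114668·89645
So 89645·114668 ≡ 1 (mod 400429).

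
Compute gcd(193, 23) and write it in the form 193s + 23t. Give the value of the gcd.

Apply Euclid's algorithm to 193 and 23:
193 = 8*23 + 9
23 = 2*9 + 5
9 = 1*5 + 4
5 = 1*4 + 1
4 = 4*1 + 0
gcd(193, 23) = 1.
Working backward:
1 = 5 − 4
1 = −9 + 2·5
1 = 2·23 − 5·9
1 = −5·193 + 42·23
So 1 = (-5)·193 + (42)·23.

1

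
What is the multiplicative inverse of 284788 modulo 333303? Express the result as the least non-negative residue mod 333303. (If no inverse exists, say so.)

gcd(333303, 284788) by repeated division:
333303 = 1×284788 + 48515
284788 = 5×48515 + 42213
48515 = 1×42213 + 6302
42213 = 6×6302 + 4401
6302 = 1×4401 + 1901
4401 = 2×1901 + 599
1901 = 3×599 + 104
599 = 5×104 + 79
104 = 1×79 + 25
79 = 3×25 + 4
25 = 6×4 + 1
4 = 4×1 + 0
Since gcd(284788, 333303) = 1, back-substitute to write 1 as a combination:
1 = 25 − 6·4
1 = −6·79 + 19·25
1 = 19·104 − 25·79
1 = −25·599 + 144·104
1 = 144·1901 − 457·599
1 = −457·4401 + 1058·1901
1 = 1058·6302 − 1515·4401
1 = −1515·42213 + 10148·6302
1 = 10148·48515 − 11663·42213
1 = −11663·284788 + 68463·48515
1 = 68463·333303 − 80126·284788
Thus 284788·(-80126) ≡ 1 (mod 333303); reducing, -80126 mod 333303 = 253177.

253177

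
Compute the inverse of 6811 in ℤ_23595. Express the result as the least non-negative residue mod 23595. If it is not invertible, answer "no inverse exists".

Run Euclid on (23595, 6811):
23595 = 3*6811 + 3162
6811 = 2*3162 + 487
3162 = 6*487 + 240
487 = 2*240 + 7
240 = 34*7 + 2
7 = 3*2 + 1
2 = 2*1 + 0
gcd = 1, so the inverse exists. Back-substitute:
1 = 7 − 3·2
1 = −3·240 + 103·7
1 = 103·487 − 209·240
1 = −209·3162 + 1357·487
1 = 1357·6811 − 2923·3162
1 = −2923·23595 + 10126·6811
So 6811·10126 ≡ 1 (mod 23595).

10126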